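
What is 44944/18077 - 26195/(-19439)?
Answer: 1347193431/351398803 ≈ 3.8338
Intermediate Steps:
44944/18077 - 26195/(-19439) = 44944*(1/18077) - 26195*(-1/19439) = 44944/18077 + 26195/19439 = 1347193431/351398803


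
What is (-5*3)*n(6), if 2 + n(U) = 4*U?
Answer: -330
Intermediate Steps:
n(U) = -2 + 4*U
(-5*3)*n(6) = (-5*3)*(-2 + 4*6) = -15*(-2 + 24) = -15*22 = -330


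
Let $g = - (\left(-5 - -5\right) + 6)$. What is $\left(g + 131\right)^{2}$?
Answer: $15625$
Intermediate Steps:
$g = -6$ ($g = - (\left(-5 + 5\right) + 6) = - (0 + 6) = \left(-1\right) 6 = -6$)
$\left(g + 131\right)^{2} = \left(-6 + 131\right)^{2} = 125^{2} = 15625$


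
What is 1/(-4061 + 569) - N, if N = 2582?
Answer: -9016345/3492 ≈ -2582.0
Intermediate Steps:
1/(-4061 + 569) - N = 1/(-4061 + 569) - 1*2582 = 1/(-3492) - 2582 = -1/3492 - 2582 = -9016345/3492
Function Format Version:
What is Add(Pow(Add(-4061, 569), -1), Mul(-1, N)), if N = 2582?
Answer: Rational(-9016345, 3492) ≈ -2582.0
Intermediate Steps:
Add(Pow(Add(-4061, 569), -1), Mul(-1, N)) = Add(Pow(Add(-4061, 569), -1), Mul(-1, 2582)) = Add(Pow(-3492, -1), -2582) = Add(Rational(-1, 3492), -2582) = Rational(-9016345, 3492)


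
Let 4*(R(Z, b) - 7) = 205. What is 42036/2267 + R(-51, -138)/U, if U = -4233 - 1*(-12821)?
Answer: 1444548883/77875984 ≈ 18.549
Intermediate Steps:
R(Z, b) = 233/4 (R(Z, b) = 7 + (1/4)*205 = 7 + 205/4 = 233/4)
U = 8588 (U = -4233 + 12821 = 8588)
42036/2267 + R(-51, -138)/U = 42036/2267 + (233/4)/8588 = 42036*(1/2267) + (233/4)*(1/8588) = 42036/2267 + 233/34352 = 1444548883/77875984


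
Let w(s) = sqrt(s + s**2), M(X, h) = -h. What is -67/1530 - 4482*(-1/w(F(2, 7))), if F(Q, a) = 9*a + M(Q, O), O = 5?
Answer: -67/1530 + 2241*sqrt(3422)/1711 ≈ 76.574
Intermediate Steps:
F(Q, a) = -5 + 9*a (F(Q, a) = 9*a - 1*5 = 9*a - 5 = -5 + 9*a)
-67/1530 - 4482*(-1/w(F(2, 7))) = -67/1530 - 4482*(-1/(sqrt(1 + (-5 + 9*7))*sqrt(-5 + 9*7))) = -67*1/1530 - 4482*(-1/(sqrt(1 + (-5 + 63))*sqrt(-5 + 63))) = -67/1530 - 4482*(-sqrt(58)/(58*sqrt(1 + 58))) = -67/1530 - 4482*(-sqrt(3422)/3422) = -67/1530 - (-2241)*sqrt(3422)/1711 = -67/1530 + 2241*sqrt(3422)/1711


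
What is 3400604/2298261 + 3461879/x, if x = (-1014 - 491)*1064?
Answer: -358692327877/525750186360 ≈ -0.68225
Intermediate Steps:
x = -1601320 (x = -1505*1064 = -1601320)
3400604/2298261 + 3461879/x = 3400604/2298261 + 3461879/(-1601320) = 3400604*(1/2298261) + 3461879*(-1/1601320) = 3400604/2298261 - 3461879/1601320 = -358692327877/525750186360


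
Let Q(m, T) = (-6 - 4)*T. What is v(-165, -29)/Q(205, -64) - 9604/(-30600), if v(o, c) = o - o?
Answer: 2401/7650 ≈ 0.31386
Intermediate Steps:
v(o, c) = 0
Q(m, T) = -10*T
v(-165, -29)/Q(205, -64) - 9604/(-30600) = 0/((-10*(-64))) - 9604/(-30600) = 0/640 - 9604*(-1/30600) = 0*(1/640) + 2401/7650 = 0 + 2401/7650 = 2401/7650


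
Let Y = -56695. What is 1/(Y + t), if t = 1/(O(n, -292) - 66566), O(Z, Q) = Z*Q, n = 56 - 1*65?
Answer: -63938/3624964911 ≈ -1.7638e-5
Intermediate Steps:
n = -9 (n = 56 - 65 = -9)
O(Z, Q) = Q*Z
t = -1/63938 (t = 1/(-292*(-9) - 66566) = 1/(2628 - 66566) = 1/(-63938) = -1/63938 ≈ -1.5640e-5)
1/(Y + t) = 1/(-56695 - 1/63938) = 1/(-3624964911/63938) = -63938/3624964911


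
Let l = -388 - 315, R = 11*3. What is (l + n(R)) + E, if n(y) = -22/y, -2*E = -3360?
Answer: 2929/3 ≈ 976.33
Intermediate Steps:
R = 33
E = 1680 (E = -½*(-3360) = 1680)
l = -703
(l + n(R)) + E = (-703 - 22/33) + 1680 = (-703 - 22*1/33) + 1680 = (-703 - ⅔) + 1680 = -2111/3 + 1680 = 2929/3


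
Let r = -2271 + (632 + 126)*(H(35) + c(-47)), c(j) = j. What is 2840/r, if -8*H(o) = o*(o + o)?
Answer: -5680/540069 ≈ -0.010517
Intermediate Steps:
H(o) = -o²/4 (H(o) = -o*(o + o)/8 = -o*2*o/8 = -o²/4)
r = -540069/2 (r = -2271 + (632 + 126)*(-¼*35² - 47) = -2271 + 758*(-¼*1225 - 47) = -2271 + 758*(-1225/4 - 47) = -2271 + 758*(-1413/4) = -2271 - 535527/2 = -540069/2 ≈ -2.7003e+5)
2840/r = 2840/(-540069/2) = 2840*(-2/540069) = -5680/540069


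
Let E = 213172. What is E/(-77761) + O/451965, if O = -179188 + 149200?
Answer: -32892726616/11715083455 ≈ -2.8077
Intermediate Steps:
O = -29988
E/(-77761) + O/451965 = 213172/(-77761) - 29988/451965 = 213172*(-1/77761) - 29988*1/451965 = -213172/77761 - 9996/150655 = -32892726616/11715083455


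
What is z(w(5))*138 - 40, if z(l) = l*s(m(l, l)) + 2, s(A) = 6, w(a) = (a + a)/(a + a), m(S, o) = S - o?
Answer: 1064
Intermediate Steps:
w(a) = 1 (w(a) = (2*a)/((2*a)) = (2*a)*(1/(2*a)) = 1)
z(l) = 2 + 6*l (z(l) = l*6 + 2 = 6*l + 2 = 2 + 6*l)
z(w(5))*138 - 40 = (2 + 6*1)*138 - 40 = (2 + 6)*138 - 40 = 8*138 - 40 = 1104 - 40 = 1064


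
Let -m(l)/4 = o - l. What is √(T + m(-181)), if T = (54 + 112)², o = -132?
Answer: 12*√190 ≈ 165.41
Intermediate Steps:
m(l) = 528 + 4*l (m(l) = -4*(-132 - l) = 528 + 4*l)
T = 27556 (T = 166² = 27556)
√(T + m(-181)) = √(27556 + (528 + 4*(-181))) = √(27556 + (528 - 724)) = √(27556 - 196) = √27360 = 12*√190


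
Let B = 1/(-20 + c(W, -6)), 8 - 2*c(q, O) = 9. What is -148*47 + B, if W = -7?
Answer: -285198/41 ≈ -6956.0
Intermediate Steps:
c(q, O) = -½ (c(q, O) = 4 - ½*9 = 4 - 9/2 = -½)
B = -2/41 (B = 1/(-20 - ½) = 1/(-41/2) = -2/41 ≈ -0.048781)
-148*47 + B = -148*47 - 2/41 = -6956 - 2/41 = -285198/41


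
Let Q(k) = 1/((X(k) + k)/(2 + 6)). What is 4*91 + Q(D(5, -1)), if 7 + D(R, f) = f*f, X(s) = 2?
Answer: 362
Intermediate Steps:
D(R, f) = -7 + f² (D(R, f) = -7 + f*f = -7 + f²)
Q(k) = 1/(¼ + k/8) (Q(k) = 1/((2 + k)/(2 + 6)) = 1/((2 + k)/8) = 1/((2 + k)*(⅛)) = 1/(¼ + k/8))
4*91 + Q(D(5, -1)) = 4*91 + 8/(2 + (-7 + (-1)²)) = 364 + 8/(2 + (-7 + 1)) = 364 + 8/(2 - 6) = 364 + 8/(-4) = 364 + 8*(-¼) = 364 - 2 = 362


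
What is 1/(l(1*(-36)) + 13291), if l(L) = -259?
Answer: 1/13032 ≈ 7.6734e-5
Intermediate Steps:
1/(l(1*(-36)) + 13291) = 1/(-259 + 13291) = 1/13032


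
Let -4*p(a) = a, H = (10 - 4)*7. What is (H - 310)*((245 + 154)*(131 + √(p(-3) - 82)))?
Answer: -14008092 - 267330*I*√13 ≈ -1.4008e+7 - 9.6387e+5*I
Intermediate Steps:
H = 42 (H = 6*7 = 42)
p(a) = -a/4
(H - 310)*((245 + 154)*(131 + √(p(-3) - 82))) = (42 - 310)*((245 + 154)*(131 + √(-¼*(-3) - 82))) = -106932*(131 + √(¾ - 82)) = -106932*(131 + √(-325/4)) = -106932*(131 + 5*I*√13/2) = -268*(52269 + 1995*I*√13/2) = -14008092 - 267330*I*√13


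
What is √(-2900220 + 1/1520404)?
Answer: I*√1676057673888996779/760202 ≈ 1703.0*I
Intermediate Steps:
√(-2900220 + 1/1520404) = √(-4409506088879/1520404) = I*√1676057673888996779/760202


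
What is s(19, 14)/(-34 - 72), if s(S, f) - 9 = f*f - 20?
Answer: -185/106 ≈ -1.7453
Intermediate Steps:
s(S, f) = -11 + f² (s(S, f) = 9 + (f*f - 20) = 9 + (f² - 20) = 9 + (-20 + f²) = -11 + f²)
s(19, 14)/(-34 - 72) = (-11 + 14²)/(-34 - 72) = (-11 + 196)/(-106) = -1/106*185 = -185/106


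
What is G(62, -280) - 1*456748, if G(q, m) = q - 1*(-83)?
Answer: -456603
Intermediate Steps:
G(q, m) = 83 + q (G(q, m) = q + 83 = 83 + q)
G(62, -280) - 1*456748 = (83 + 62) - 1*456748 = 145 - 456748 = -456603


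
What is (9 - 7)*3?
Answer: 6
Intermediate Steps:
(9 - 7)*3 = 2*3 = 6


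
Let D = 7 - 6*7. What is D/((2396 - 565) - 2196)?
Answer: 7/73 ≈ 0.095890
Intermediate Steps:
D = -35 (D = 7 - 42 = -35)
D/((2396 - 565) - 2196) = -35/((2396 - 565) - 2196) = -35/(1831 - 2196) = -35/(-365) = -1/365*(-35) = 7/73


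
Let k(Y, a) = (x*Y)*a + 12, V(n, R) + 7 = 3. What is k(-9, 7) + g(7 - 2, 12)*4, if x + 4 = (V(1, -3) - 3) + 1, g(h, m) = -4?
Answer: 626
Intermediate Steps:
V(n, R) = -4 (V(n, R) = -7 + 3 = -4)
x = -10 (x = -4 + ((-4 - 3) + 1) = -4 + (-7 + 1) = -4 - 6 = -10)
k(Y, a) = 12 - 10*Y*a (k(Y, a) = (-10*Y)*a + 12 = -10*Y*a + 12 = 12 - 10*Y*a)
k(-9, 7) + g(7 - 2, 12)*4 = (12 - 10*(-9)*7) - 4*4 = (12 + 630) - 16 = 642 - 16 = 626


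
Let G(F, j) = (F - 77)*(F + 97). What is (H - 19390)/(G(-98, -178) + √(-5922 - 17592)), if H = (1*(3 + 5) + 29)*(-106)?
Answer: -4079600/54139 + 23312*I*√23514/54139 ≈ -75.354 + 66.029*I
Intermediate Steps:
G(F, j) = (-77 + F)*(97 + F)
H = -3922 (H = (1*8 + 29)*(-106) = (8 + 29)*(-106) = 37*(-106) = -3922)
(H - 19390)/(G(-98, -178) + √(-5922 - 17592)) = (-3922 - 19390)/((-7469 + (-98)² + 20*(-98)) + √(-5922 - 17592)) = -23312/((-7469 + 9604 - 1960) + √(-23514)) = -23312/(175 + I*√23514)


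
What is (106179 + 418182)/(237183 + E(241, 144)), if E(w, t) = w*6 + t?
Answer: 174787/79591 ≈ 2.1961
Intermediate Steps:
E(w, t) = t + 6*w (E(w, t) = 6*w + t = t + 6*w)
(106179 + 418182)/(237183 + E(241, 144)) = (106179 + 418182)/(237183 + (144 + 6*241)) = 524361/(237183 + (144 + 1446)) = 524361/(237183 + 1590) = 524361/238773 = 524361*(1/238773) = 174787/79591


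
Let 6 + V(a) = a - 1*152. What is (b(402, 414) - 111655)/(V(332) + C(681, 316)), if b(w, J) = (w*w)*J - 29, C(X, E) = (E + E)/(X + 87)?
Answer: 6412067712/16783 ≈ 3.8206e+5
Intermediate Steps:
C(X, E) = 2*E/(87 + X) (C(X, E) = (2*E)/(87 + X) = 2*E/(87 + X))
V(a) = -158 + a (V(a) = -6 + (a - 1*152) = -6 + (a - 152) = -6 + (-152 + a) = -158 + a)
b(w, J) = -29 + J*w² (b(w, J) = w²*J - 29 = J*w² - 29 = -29 + J*w²)
(b(402, 414) - 111655)/(V(332) + C(681, 316)) = ((-29 + 414*402²) - 111655)/((-158 + 332) + 2*316/(87 + 681)) = ((-29 + 414*161604) - 111655)/(174 + 2*316/768) = ((-29 + 66904056) - 111655)/(174 + 2*316*(1/768)) = (66904027 - 111655)/(174 + 79/96) = 66792372/(16783/96) = 66792372*(96/16783) = 6412067712/16783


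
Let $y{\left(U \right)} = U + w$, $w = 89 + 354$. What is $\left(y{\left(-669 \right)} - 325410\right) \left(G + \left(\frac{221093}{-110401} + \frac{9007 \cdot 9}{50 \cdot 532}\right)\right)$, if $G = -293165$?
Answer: $\frac{70087026670878950633}{734166650} \approx 9.5465 \cdot 10^{10}$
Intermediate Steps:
$w = 443$
$y{\left(U \right)} = 443 + U$ ($y{\left(U \right)} = U + 443 = 443 + U$)
$\left(y{\left(-669 \right)} - 325410\right) \left(G + \left(\frac{221093}{-110401} + \frac{9007 \cdot 9}{50 \cdot 532}\right)\right) = \left(\left(443 - 669\right) - 325410\right) \left(-293165 + \left(\frac{221093}{-110401} + \frac{9007 \cdot 9}{50 \cdot 532}\right)\right) = \left(-226 - 325410\right) \left(-293165 + \left(221093 \left(- \frac{1}{110401}\right) + \frac{81063}{26600}\right)\right) = - 325636 \left(-293165 + \left(- \frac{221093}{110401} + 81063 \cdot \frac{1}{26600}\right)\right) = - 325636 \left(-293165 + \left(- \frac{221093}{110401} + \frac{81063}{26600}\right)\right) = - 325636 \left(-293165 + \frac{3068362463}{2936666600}\right) = \left(-325636\right) \left(- \frac{860924795426537}{2936666600}\right) = \frac{70087026670878950633}{734166650}$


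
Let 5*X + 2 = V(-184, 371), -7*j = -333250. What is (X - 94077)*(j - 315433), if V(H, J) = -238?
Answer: 176463761625/7 ≈ 2.5209e+10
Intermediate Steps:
j = 333250/7 (j = -⅐*(-333250) = 333250/7 ≈ 47607.)
X = -48 (X = -⅖ + (⅕)*(-238) = -⅖ - 238/5 = -48)
(X - 94077)*(j - 315433) = (-48 - 94077)*(333250/7 - 315433) = -94125*(-1874781/7) = 176463761625/7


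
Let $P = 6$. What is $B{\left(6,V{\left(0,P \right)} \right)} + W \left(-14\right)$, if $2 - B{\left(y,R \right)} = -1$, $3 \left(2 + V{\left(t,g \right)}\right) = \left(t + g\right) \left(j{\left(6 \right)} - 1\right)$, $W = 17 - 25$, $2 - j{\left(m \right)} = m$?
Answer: $115$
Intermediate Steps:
$j{\left(m \right)} = 2 - m$
$W = -8$
$V{\left(t,g \right)} = -2 - \frac{5 g}{3} - \frac{5 t}{3}$ ($V{\left(t,g \right)} = -2 + \frac{\left(t + g\right) \left(\left(2 - 6\right) - 1\right)}{3} = -2 + \frac{\left(g + t\right) \left(\left(2 - 6\right) - 1\right)}{3} = -2 + \frac{\left(g + t\right) \left(-4 - 1\right)}{3} = -2 + \frac{\left(g + t\right) \left(-5\right)}{3} = -2 + \frac{- 5 g - 5 t}{3} = -2 - \left(\frac{5 g}{3} + \frac{5 t}{3}\right) = -2 - \frac{5 g}{3} - \frac{5 t}{3}$)
$B{\left(y,R \right)} = 3$ ($B{\left(y,R \right)} = 2 - -1 = 2 + 1 = 3$)
$B{\left(6,V{\left(0,P \right)} \right)} + W \left(-14\right) = 3 - -112 = 3 + 112 = 115$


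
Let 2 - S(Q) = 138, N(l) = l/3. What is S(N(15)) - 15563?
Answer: -15699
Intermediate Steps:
N(l) = l/3 (N(l) = l*(⅓) = l/3)
S(Q) = -136 (S(Q) = 2 - 1*138 = 2 - 138 = -136)
S(N(15)) - 15563 = -136 - 15563 = -15699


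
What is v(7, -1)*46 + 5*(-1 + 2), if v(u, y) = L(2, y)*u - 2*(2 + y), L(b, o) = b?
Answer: 557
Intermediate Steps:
v(u, y) = -4 - 2*y + 2*u (v(u, y) = 2*u - 2*(2 + y) = 2*u + (-4 - 2*y) = -4 - 2*y + 2*u)
v(7, -1)*46 + 5*(-1 + 2) = (-4 - 2*(-1) + 2*7)*46 + 5*(-1 + 2) = (-4 + 2 + 14)*46 + 5*1 = 12*46 + 5 = 552 + 5 = 557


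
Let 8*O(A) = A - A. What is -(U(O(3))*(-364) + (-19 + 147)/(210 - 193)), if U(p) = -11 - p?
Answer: -68196/17 ≈ -4011.5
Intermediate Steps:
O(A) = 0 (O(A) = (A - A)/8 = (⅛)*0 = 0)
-(U(O(3))*(-364) + (-19 + 147)/(210 - 193)) = -((-11 - 1*0)*(-364) + (-19 + 147)/(210 - 193)) = -((-11 + 0)*(-364) + 128/17) = -(-11*(-364) + 128*(1/17)) = -(4004 + 128/17) = -1*68196/17 = -68196/17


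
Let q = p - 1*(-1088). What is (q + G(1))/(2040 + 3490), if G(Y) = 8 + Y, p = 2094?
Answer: 3191/5530 ≈ 0.57703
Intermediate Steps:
q = 3182 (q = 2094 - 1*(-1088) = 2094 + 1088 = 3182)
(q + G(1))/(2040 + 3490) = (3182 + (8 + 1))/(2040 + 3490) = (3182 + 9)/5530 = 3191*(1/5530) = 3191/5530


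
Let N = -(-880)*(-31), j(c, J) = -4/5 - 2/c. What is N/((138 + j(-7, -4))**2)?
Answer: -2088625/1447209 ≈ -1.4432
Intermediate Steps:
j(c, J) = -4/5 - 2/c (j(c, J) = -4*1/5 - 2/c = -4/5 - 2/c)
N = -27280 (N = -110*248 = -27280)
N/((138 + j(-7, -4))**2) = -27280/(138 + (-4/5 - 2/(-7)))**2 = -27280/(138 + (-4/5 - 2*(-1/7)))**2 = -27280/(138 + (-4/5 + 2/7))**2 = -27280/(138 - 18/35)**2 = -27280/((4812/35)**2) = -27280/23155344/1225 = -27280*1225/23155344 = -2088625/1447209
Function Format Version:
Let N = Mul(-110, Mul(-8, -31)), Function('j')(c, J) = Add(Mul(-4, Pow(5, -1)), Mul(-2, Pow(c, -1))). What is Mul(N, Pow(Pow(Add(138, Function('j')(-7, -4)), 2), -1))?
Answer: Rational(-2088625, 1447209) ≈ -1.4432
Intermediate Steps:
Function('j')(c, J) = Add(Rational(-4, 5), Mul(-2, Pow(c, -1))) (Function('j')(c, J) = Add(Mul(-4, Rational(1, 5)), Mul(-2, Pow(c, -1))) = Add(Rational(-4, 5), Mul(-2, Pow(c, -1))))
N = -27280 (N = Mul(-110, 248) = -27280)
Mul(N, Pow(Pow(Add(138, Function('j')(-7, -4)), 2), -1)) = Mul(-27280, Pow(Pow(Add(138, Add(Rational(-4, 5), Mul(-2, Pow(-7, -1)))), 2), -1)) = Mul(-27280, Pow(Pow(Add(138, Add(Rational(-4, 5), Mul(-2, Rational(-1, 7)))), 2), -1)) = Mul(-27280, Pow(Pow(Add(138, Add(Rational(-4, 5), Rational(2, 7))), 2), -1)) = Mul(-27280, Pow(Pow(Add(138, Rational(-18, 35)), 2), -1)) = Mul(-27280, Pow(Pow(Rational(4812, 35), 2), -1)) = Mul(-27280, Pow(Rational(23155344, 1225), -1)) = Mul(-27280, Rational(1225, 23155344)) = Rational(-2088625, 1447209)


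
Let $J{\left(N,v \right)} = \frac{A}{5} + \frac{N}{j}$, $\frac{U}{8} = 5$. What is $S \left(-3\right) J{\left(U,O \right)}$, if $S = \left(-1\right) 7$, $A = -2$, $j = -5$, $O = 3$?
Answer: $- \frac{882}{5} \approx -176.4$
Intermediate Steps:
$U = 40$ ($U = 8 \cdot 5 = 40$)
$J{\left(N,v \right)} = - \frac{2}{5} - \frac{N}{5}$ ($J{\left(N,v \right)} = - \frac{2}{5} + \frac{N}{-5} = \left(-2\right) \frac{1}{5} + N \left(- \frac{1}{5}\right) = - \frac{2}{5} - \frac{N}{5}$)
$S = -7$
$S \left(-3\right) J{\left(U,O \right)} = \left(-7\right) \left(-3\right) \left(- \frac{2}{5} - 8\right) = 21 \left(- \frac{2}{5} - 8\right) = 21 \left(- \frac{42}{5}\right) = - \frac{882}{5}$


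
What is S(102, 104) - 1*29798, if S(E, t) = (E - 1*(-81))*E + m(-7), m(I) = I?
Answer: -11139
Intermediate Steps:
S(E, t) = -7 + E*(81 + E) (S(E, t) = (E - 1*(-81))*E - 7 = (E + 81)*E - 7 = (81 + E)*E - 7 = E*(81 + E) - 7 = -7 + E*(81 + E))
S(102, 104) - 1*29798 = (-7 + 102**2 + 81*102) - 1*29798 = (-7 + 10404 + 8262) - 29798 = 18659 - 29798 = -11139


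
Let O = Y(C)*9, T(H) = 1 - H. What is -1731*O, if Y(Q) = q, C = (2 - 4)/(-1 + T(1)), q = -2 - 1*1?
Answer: 46737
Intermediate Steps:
q = -3 (q = -2 - 1 = -3)
C = 2 (C = (2 - 4)/(-1 + (1 - 1*1)) = -2/(-1 + (1 - 1)) = -2/(-1 + 0) = -2/(-1) = -2*(-1) = 2)
Y(Q) = -3
O = -27 (O = -3*9 = -27)
-1731*O = -1731*(-27) = 46737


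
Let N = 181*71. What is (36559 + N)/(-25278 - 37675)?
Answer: -49410/62953 ≈ -0.78487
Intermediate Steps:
N = 12851
(36559 + N)/(-25278 - 37675) = (36559 + 12851)/(-25278 - 37675) = 49410/(-62953) = 49410*(-1/62953) = -49410/62953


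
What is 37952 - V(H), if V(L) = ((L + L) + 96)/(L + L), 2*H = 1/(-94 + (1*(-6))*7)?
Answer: 51007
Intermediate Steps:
H = -1/272 (H = 1/(2*(-94 + (1*(-6))*7)) = 1/(2*(-94 - 6*7)) = 1/(2*(-94 - 42)) = (½)/(-136) = (½)*(-1/136) = -1/272 ≈ -0.0036765)
V(L) = (96 + 2*L)/(2*L) (V(L) = (2*L + 96)/((2*L)) = (96 + 2*L)*(1/(2*L)) = (96 + 2*L)/(2*L))
37952 - V(H) = 37952 - (48 - 1/272)/(-1/272) = 37952 - (-272)*13055/272 = 37952 - 1*(-13055) = 37952 + 13055 = 51007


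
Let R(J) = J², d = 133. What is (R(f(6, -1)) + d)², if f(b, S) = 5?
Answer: 24964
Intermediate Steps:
(R(f(6, -1)) + d)² = (5² + 133)² = (25 + 133)² = 158² = 24964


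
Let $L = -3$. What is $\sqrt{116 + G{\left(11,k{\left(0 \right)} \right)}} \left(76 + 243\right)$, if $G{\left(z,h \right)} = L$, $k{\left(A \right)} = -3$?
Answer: $319 \sqrt{113} \approx 3391.0$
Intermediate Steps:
$G{\left(z,h \right)} = -3$
$\sqrt{116 + G{\left(11,k{\left(0 \right)} \right)}} \left(76 + 243\right) = \sqrt{116 - 3} \left(76 + 243\right) = \sqrt{113} \cdot 319 = 319 \sqrt{113}$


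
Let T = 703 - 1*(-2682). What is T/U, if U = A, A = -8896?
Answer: -3385/8896 ≈ -0.38051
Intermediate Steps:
T = 3385 (T = 703 + 2682 = 3385)
U = -8896
T/U = 3385/(-8896) = 3385*(-1/8896) = -3385/8896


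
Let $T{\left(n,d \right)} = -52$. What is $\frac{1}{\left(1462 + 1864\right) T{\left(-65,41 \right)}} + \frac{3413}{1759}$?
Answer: $\frac{590283417}{304222568} \approx 1.9403$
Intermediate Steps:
$\frac{1}{\left(1462 + 1864\right) T{\left(-65,41 \right)}} + \frac{3413}{1759} = \frac{1}{\left(1462 + 1864\right) \left(-52\right)} + \frac{3413}{1759} = \frac{1}{3326} \left(- \frac{1}{52}\right) + 3413 \cdot \frac{1}{1759} = \frac{1}{3326} \left(- \frac{1}{52}\right) + \frac{3413}{1759} = - \frac{1}{172952} + \frac{3413}{1759} = \frac{590283417}{304222568}$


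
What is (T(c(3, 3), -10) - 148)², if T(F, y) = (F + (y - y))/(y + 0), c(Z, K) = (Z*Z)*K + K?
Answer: 22801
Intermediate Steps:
c(Z, K) = K + K*Z² (c(Z, K) = Z²*K + K = K*Z² + K = K + K*Z²)
T(F, y) = F/y (T(F, y) = (F + 0)/y = F/y)
(T(c(3, 3), -10) - 148)² = ((3*(1 + 3²))/(-10) - 148)² = ((3*(1 + 9))*(-⅒) - 148)² = ((3*10)*(-⅒) - 148)² = (30*(-⅒) - 148)² = (-3 - 148)² = (-151)² = 22801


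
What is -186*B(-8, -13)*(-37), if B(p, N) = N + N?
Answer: -178932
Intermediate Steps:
B(p, N) = 2*N
-186*B(-8, -13)*(-37) = -372*(-13)*(-37) = -186*(-26)*(-37) = 4836*(-37) = -178932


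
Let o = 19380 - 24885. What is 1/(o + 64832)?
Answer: 1/59327 ≈ 1.6856e-5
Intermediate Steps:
o = -5505
1/(o + 64832) = 1/(-5505 + 64832) = 1/59327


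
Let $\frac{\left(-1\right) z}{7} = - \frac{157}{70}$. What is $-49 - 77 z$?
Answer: $- \frac{12579}{10} \approx -1257.9$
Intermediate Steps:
$z = \frac{157}{10}$ ($z = - 7 \left(- \frac{157}{70}\right) = - 7 \left(\left(-157\right) \frac{1}{70}\right) = \left(-7\right) \left(- \frac{157}{70}\right) = \frac{157}{10} \approx 15.7$)
$-49 - 77 z = -49 - \frac{12089}{10} = - \frac{12579}{10}$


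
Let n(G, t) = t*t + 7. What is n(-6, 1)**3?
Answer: 512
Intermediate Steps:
n(G, t) = 7 + t**2 (n(G, t) = t**2 + 7 = 7 + t**2)
n(-6, 1)**3 = (7 + 1**2)**3 = (7 + 1)**3 = 8**3 = 512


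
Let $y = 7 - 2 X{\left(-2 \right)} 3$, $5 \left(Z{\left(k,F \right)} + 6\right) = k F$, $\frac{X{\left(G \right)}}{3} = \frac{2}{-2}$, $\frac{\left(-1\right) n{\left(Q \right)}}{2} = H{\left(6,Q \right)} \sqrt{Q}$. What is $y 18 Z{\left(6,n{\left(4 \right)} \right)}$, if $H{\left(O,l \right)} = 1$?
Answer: $-4860$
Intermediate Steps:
$n{\left(Q \right)} = - 2 \sqrt{Q}$ ($n{\left(Q \right)} = - 2 \cdot 1 \sqrt{Q} = - 2 \sqrt{Q}$)
$X{\left(G \right)} = -3$ ($X{\left(G \right)} = 3 \frac{2}{-2} = 3 \cdot 2 \left(- \frac{1}{2}\right) = 3 \left(-1\right) = -3$)
$Z{\left(k,F \right)} = -6 + \frac{F k}{5}$ ($Z{\left(k,F \right)} = -6 + \frac{k F}{5} = -6 + \frac{F k}{5}$)
$y = 25$ ($y = 7 - 2 \left(-3\right) 3 = 7 - \left(-6\right) 3 = 7 - -18 = 7 + 18 = 25$)
$y 18 Z{\left(6,n{\left(4 \right)} \right)} = 25 \cdot 18 \left(-6 + \frac{1}{5} \left(- 2 \sqrt{4}\right) 6\right) = 450 \left(-6 + \frac{1}{5} \left(\left(-2\right) 2\right) 6\right) = 450 \left(-6 + \frac{1}{5} \left(-4\right) 6\right) = 450 \left(-6 - \frac{24}{5}\right) = 450 \left(- \frac{54}{5}\right) = -4860$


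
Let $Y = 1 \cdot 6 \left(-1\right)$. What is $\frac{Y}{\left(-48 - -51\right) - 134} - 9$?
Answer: $- \frac{1173}{131} \approx -8.9542$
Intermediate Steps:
$Y = -6$ ($Y = 6 \left(-1\right) = -6$)
$\frac{Y}{\left(-48 - -51\right) - 134} - 9 = \frac{1}{\left(-48 - -51\right) - 134} \left(-6\right) - 9 = \frac{1}{\left(-48 + 51\right) - 134} \left(-6\right) - 9 = \frac{1}{3 - 134} \left(-6\right) - 9 = \frac{1}{-131} \left(-6\right) - 9 = \left(- \frac{1}{131}\right) \left(-6\right) - 9 = \frac{6}{131} - 9 = - \frac{1173}{131}$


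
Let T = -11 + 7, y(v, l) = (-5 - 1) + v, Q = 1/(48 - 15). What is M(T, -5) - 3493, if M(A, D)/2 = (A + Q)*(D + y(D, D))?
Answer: -111077/33 ≈ -3366.0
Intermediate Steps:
Q = 1/33 ≈ 0.030303
y(v, l) = -6 + v
T = -4
M(A, D) = 2*(-6 + 2*D)*(1/33 + A) (M(A, D) = 2*((A + 1/33)*(D + (-6 + D))) = 2*((1/33 + A)*(-6 + 2*D)) = 2*((-6 + 2*D)*(1/33 + A)) = 2*(-6 + 2*D)*(1/33 + A))
M(T, -5) - 3493 = (-4/11 - 12*(-4) + (4/33)*(-5) + 4*(-4)*(-5)) - 3493 = (-4/11 + 48 - 20/33 + 80) - 3493 = 4192/33 - 3493 = -111077/33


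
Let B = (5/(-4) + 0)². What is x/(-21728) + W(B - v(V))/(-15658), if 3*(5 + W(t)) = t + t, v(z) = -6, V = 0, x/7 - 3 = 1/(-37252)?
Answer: -2632016573/2715806695296 ≈ -0.00096915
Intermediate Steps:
x = 782285/37252 (x = 21 + 7/(-37252) = 21 + 7*(-1/37252) = 21 - 7/37252 = 782285/37252 ≈ 21.000)
B = 25/16 (B = (5*(-¼) + 0)² = (-5/4 + 0)² = (-5/4)² = 25/16 ≈ 1.5625)
W(t) = -5 + 2*t/3 (W(t) = -5 + (t + t)/3 = -5 + (2*t)/3 = -5 + 2*t/3)
x/(-21728) + W(B - v(V))/(-15658) = (782285/37252)/(-21728) + (-5 + 2*(25/16 - 1*(-6))/3)/(-15658) = (782285/37252)*(-1/21728) + (-5 + 2*(25/16 + 6)/3)*(-1/15658) = -111755/115630208 + (-5 + (⅔)*(121/16))*(-1/15658) = -111755/115630208 + (-5 + 121/24)*(-1/15658) = -111755/115630208 + (1/24)*(-1/15658) = -111755/115630208 - 1/375792 = -2632016573/2715806695296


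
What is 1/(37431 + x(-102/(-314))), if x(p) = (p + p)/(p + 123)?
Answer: 3227/120789854 ≈ 2.6716e-5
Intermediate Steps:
x(p) = 2*p/(123 + p) (x(p) = (2*p)/(123 + p) = 2*p/(123 + p))
1/(37431 + x(-102/(-314))) = 1/(37431 + 2*(-102/(-314))/(123 - 102/(-314))) = 1/(37431 + 2*(-102*(-1/314))/(123 - 102*(-1/314))) = 1/(37431 + 2*(51/157)/(123 + 51/157)) = 1/(37431 + 2*(51/157)/(19362/157)) = 1/(37431 + 2*(51/157)*(157/19362)) = 1/(37431 + 17/3227) = 1/(120789854/3227) = 3227/120789854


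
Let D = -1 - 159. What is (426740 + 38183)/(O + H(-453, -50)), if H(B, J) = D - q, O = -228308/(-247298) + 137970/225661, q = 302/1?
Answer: -12972633487596847/12848253770594 ≈ -1009.7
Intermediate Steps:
D = -160
q = 302 (q = 302*1 = 302)
O = 42819958324/27902756989 (O = -228308*(-1/247298) + 137970*(1/225661) = 114154/123649 + 137970/225661 = 42819958324/27902756989 ≈ 1.5346)
H(B, J) = -462 (H(B, J) = -160 - 1*302 = -160 - 302 = -462)
(426740 + 38183)/(O + H(-453, -50)) = (426740 + 38183)/(42819958324/27902756989 - 462) = 464923/(-12848253770594/27902756989) = 464923*(-27902756989/12848253770594) = -12972633487596847/12848253770594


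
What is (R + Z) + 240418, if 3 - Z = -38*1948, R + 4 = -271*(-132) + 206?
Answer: 350419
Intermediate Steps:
R = 35974 (R = -4 + (-271*(-132) + 206) = -4 + (35772 + 206) = -4 + 35978 = 35974)
Z = 74027 (Z = 3 - (-38)*1948 = 3 - 1*(-74024) = 3 + 74024 = 74027)
(R + Z) + 240418 = (35974 + 74027) + 240418 = 110001 + 240418 = 350419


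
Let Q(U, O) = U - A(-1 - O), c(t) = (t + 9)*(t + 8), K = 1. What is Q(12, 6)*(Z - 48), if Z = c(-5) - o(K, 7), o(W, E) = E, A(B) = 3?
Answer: -387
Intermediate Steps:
c(t) = (8 + t)*(9 + t) (c(t) = (9 + t)*(8 + t) = (8 + t)*(9 + t))
Q(U, O) = -3 + U (Q(U, O) = U - 1*3 = U - 3 = -3 + U)
Z = 5 (Z = (72 + (-5)² + 17*(-5)) - 1*7 = (72 + 25 - 85) - 7 = 12 - 7 = 5)
Q(12, 6)*(Z - 48) = (-3 + 12)*(5 - 48) = 9*(-43) = -387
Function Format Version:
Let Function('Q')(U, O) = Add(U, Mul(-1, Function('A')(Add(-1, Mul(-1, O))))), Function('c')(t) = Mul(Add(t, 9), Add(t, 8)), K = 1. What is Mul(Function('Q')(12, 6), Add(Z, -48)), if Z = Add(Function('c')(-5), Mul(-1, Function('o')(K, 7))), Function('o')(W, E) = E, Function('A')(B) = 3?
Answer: -387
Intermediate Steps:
Function('c')(t) = Mul(Add(8, t), Add(9, t)) (Function('c')(t) = Mul(Add(9, t), Add(8, t)) = Mul(Add(8, t), Add(9, t)))
Function('Q')(U, O) = Add(-3, U) (Function('Q')(U, O) = Add(U, Mul(-1, 3)) = Add(U, -3) = Add(-3, U))
Z = 5 (Z = Add(Add(72, Pow(-5, 2), Mul(17, -5)), Mul(-1, 7)) = Add(Add(72, 25, -85), -7) = Add(12, -7) = 5)
Mul(Function('Q')(12, 6), Add(Z, -48)) = Mul(Add(-3, 12), Add(5, -48)) = Mul(9, -43) = -387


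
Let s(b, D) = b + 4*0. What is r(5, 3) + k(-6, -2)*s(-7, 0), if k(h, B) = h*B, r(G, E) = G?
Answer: -79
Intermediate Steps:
s(b, D) = b (s(b, D) = b + 0 = b)
k(h, B) = B*h
r(5, 3) + k(-6, -2)*s(-7, 0) = 5 - 2*(-6)*(-7) = 5 + 12*(-7) = 5 - 84 = -79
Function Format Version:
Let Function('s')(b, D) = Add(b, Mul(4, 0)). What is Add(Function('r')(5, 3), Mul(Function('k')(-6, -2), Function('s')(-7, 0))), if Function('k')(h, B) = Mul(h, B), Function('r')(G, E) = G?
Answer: -79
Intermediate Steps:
Function('s')(b, D) = b (Function('s')(b, D) = Add(b, 0) = b)
Function('k')(h, B) = Mul(B, h)
Add(Function('r')(5, 3), Mul(Function('k')(-6, -2), Function('s')(-7, 0))) = Add(5, Mul(Mul(-2, -6), -7)) = Add(5, Mul(12, -7)) = Add(5, -84) = -79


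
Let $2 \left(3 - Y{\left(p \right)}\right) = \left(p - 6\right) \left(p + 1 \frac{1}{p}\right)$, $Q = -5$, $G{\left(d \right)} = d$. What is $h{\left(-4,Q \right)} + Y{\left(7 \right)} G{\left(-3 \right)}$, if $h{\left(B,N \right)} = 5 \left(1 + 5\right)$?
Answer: $\frac{222}{7} \approx 31.714$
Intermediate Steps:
$h{\left(B,N \right)} = 30$ ($h{\left(B,N \right)} = 5 \cdot 6 = 30$)
$Y{\left(p \right)} = 3 - \frac{\left(-6 + p\right) \left(p + \frac{1}{p}\right)}{2}$ ($Y{\left(p \right)} = 3 - \frac{\left(p - 6\right) \left(p + 1 \frac{1}{p}\right)}{2} = 3 - \frac{\left(-6 + p\right) \left(p + \frac{1}{p}\right)}{2}$)
$h{\left(-4,Q \right)} + Y{\left(7 \right)} G{\left(-3 \right)} = 30 + \frac{6 + 7 \left(5 - 7^{2} + 6 \cdot 7\right)}{2 \cdot 7} \left(-3\right) = 30 + \frac{1}{2} \cdot \frac{1}{7} \left(6 + 7 \left(5 - 49 + 42\right)\right) \left(-3\right) = 30 + \frac{1}{2} \cdot \frac{1}{7} \left(6 + 7 \left(-2\right)\right) \left(-3\right) = 30 + \frac{1}{2} \cdot \frac{1}{7} \left(6 - 14\right) \left(-3\right) = 30 + \frac{1}{2} \cdot \frac{1}{7} \left(-8\right) \left(-3\right) = 30 - - \frac{12}{7} = 30 + \frac{12}{7} = \frac{222}{7}$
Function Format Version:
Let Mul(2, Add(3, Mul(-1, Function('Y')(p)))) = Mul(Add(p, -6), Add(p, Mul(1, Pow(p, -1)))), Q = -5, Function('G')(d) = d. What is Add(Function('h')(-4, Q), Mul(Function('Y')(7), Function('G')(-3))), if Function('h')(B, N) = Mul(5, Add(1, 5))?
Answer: Rational(222, 7) ≈ 31.714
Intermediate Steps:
Function('h')(B, N) = 30 (Function('h')(B, N) = Mul(5, 6) = 30)
Function('Y')(p) = Add(3, Mul(Rational(-1, 2), Add(-6, p), Add(p, Pow(p, -1)))) (Function('Y')(p) = Add(3, Mul(Rational(-1, 2), Mul(Add(p, -6), Add(p, Mul(1, Pow(p, -1)))))) = Add(3, Mul(Rational(-1, 2), Mul(Add(-6, p), Add(p, Pow(p, -1))))) = Add(3, Mul(Rational(-1, 2), Add(-6, p), Add(p, Pow(p, -1)))))
Add(Function('h')(-4, Q), Mul(Function('Y')(7), Function('G')(-3))) = Add(30, Mul(Mul(Rational(1, 2), Pow(7, -1), Add(6, Mul(7, Add(5, Mul(-1, Pow(7, 2)), Mul(6, 7))))), -3)) = Add(30, Mul(Mul(Rational(1, 2), Rational(1, 7), Add(6, Mul(7, Add(5, Mul(-1, 49), 42)))), -3)) = Add(30, Mul(Mul(Rational(1, 2), Rational(1, 7), Add(6, Mul(7, Add(5, -49, 42)))), -3)) = Add(30, Mul(Mul(Rational(1, 2), Rational(1, 7), Add(6, Mul(7, -2))), -3)) = Add(30, Mul(Mul(Rational(1, 2), Rational(1, 7), Add(6, -14)), -3)) = Add(30, Mul(Mul(Rational(1, 2), Rational(1, 7), -8), -3)) = Add(30, Mul(Rational(-4, 7), -3)) = Add(30, Rational(12, 7)) = Rational(222, 7)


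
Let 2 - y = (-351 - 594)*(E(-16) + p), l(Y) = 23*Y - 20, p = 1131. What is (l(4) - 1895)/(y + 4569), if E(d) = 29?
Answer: -1823/1100771 ≈ -0.0016561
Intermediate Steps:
l(Y) = -20 + 23*Y
y = 1096202 (y = 2 - (-351 - 594)*(29 + 1131) = 2 - (-945)*1160 = 2 - 1*(-1096200) = 2 + 1096200 = 1096202)
(l(4) - 1895)/(y + 4569) = ((-20 + 23*4) - 1895)/(1096202 + 4569) = ((-20 + 92) - 1895)/1100771 = (72 - 1895)*(1/1100771) = -1823*1/1100771 = -1823/1100771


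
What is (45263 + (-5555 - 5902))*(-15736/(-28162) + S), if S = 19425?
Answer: 9246998891158/14081 ≈ 6.5670e+8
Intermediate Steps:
(45263 + (-5555 - 5902))*(-15736/(-28162) + S) = (45263 + (-5555 - 5902))*(-15736/(-28162) + 19425) = (45263 - 11457)*(-15736*(-1/28162) + 19425) = 33806*(7868/14081 + 19425) = 33806*(273531293/14081) = 9246998891158/14081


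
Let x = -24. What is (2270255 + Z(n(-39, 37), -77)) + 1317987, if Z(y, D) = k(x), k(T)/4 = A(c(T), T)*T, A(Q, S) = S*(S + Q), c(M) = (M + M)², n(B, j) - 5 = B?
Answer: 8841362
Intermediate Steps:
n(B, j) = 5 + B
c(M) = 4*M² (c(M) = (2*M)² = 4*M²)
A(Q, S) = S*(Q + S)
k(T) = 4*T²*(T + 4*T²) (k(T) = 4*((T*(4*T² + T))*T) = 4*((T*(T + 4*T²))*T) = 4*(T²*(T + 4*T²)) = 4*T²*(T + 4*T²))
Z(y, D) = 5253120 (Z(y, D) = (-24)³*(4 + 16*(-24)) = -13824*(4 - 384) = -13824*(-380) = 5253120)
(2270255 + Z(n(-39, 37), -77)) + 1317987 = (2270255 + 5253120) + 1317987 = 7523375 + 1317987 = 8841362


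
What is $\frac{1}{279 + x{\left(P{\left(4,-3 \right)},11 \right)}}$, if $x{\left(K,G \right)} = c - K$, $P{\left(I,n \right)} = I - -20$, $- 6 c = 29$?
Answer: $\frac{6}{1501} \approx 0.0039973$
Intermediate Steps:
$c = - \frac{29}{6}$ ($c = \left(- \frac{1}{6}\right) 29 = - \frac{29}{6} \approx -4.8333$)
$P{\left(I,n \right)} = 20 + I$ ($P{\left(I,n \right)} = I + 20 = 20 + I$)
$x{\left(K,G \right)} = - \frac{29}{6} - K$
$\frac{1}{279 + x{\left(P{\left(4,-3 \right)},11 \right)}} = \frac{1}{279 - \frac{173}{6}} = \frac{1}{\frac{1501}{6}} = \frac{6}{1501}$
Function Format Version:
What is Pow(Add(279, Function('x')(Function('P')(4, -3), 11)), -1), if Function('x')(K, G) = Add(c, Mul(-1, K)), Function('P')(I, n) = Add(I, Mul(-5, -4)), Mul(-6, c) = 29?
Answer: Rational(6, 1501) ≈ 0.0039973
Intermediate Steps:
c = Rational(-29, 6) (c = Mul(Rational(-1, 6), 29) = Rational(-29, 6) ≈ -4.8333)
Function('P')(I, n) = Add(20, I) (Function('P')(I, n) = Add(I, 20) = Add(20, I))
Function('x')(K, G) = Add(Rational(-29, 6), Mul(-1, K))
Pow(Add(279, Function('x')(Function('P')(4, -3), 11)), -1) = Pow(Add(279, Add(Rational(-29, 6), Mul(-1, Add(20, 4)))), -1) = Pow(Add(279, Add(Rational(-29, 6), Mul(-1, 24))), -1) = Pow(Add(279, Add(Rational(-29, 6), -24)), -1) = Pow(Add(279, Rational(-173, 6)), -1) = Pow(Rational(1501, 6), -1) = Rational(6, 1501)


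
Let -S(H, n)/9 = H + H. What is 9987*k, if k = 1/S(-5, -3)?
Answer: 3329/30 ≈ 110.97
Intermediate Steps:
S(H, n) = -18*H (S(H, n) = -9*(H + H) = -18*H)
k = 1/90 (k = 1/(-18*(-5)) = 1/90 ≈ 0.011111)
9987*k = 9987*(1/90) = 3329/30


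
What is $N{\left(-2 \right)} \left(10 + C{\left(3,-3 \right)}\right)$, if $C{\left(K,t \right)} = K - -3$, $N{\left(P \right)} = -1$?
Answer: $-16$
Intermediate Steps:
$C{\left(K,t \right)} = 3 + K$ ($C{\left(K,t \right)} = K + 3 = 3 + K$)
$N{\left(-2 \right)} \left(10 + C{\left(3,-3 \right)}\right) = - (10 + \left(3 + 3\right)) = - (10 + 6) = \left(-1\right) 16 = -16$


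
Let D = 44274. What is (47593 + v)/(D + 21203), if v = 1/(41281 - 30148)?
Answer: 529852870/728955441 ≈ 0.72687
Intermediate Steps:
v = 1/11133 ≈ 8.9823e-5
(47593 + v)/(D + 21203) = (47593 + 1/11133)/(44274 + 21203) = (529852870/11133)/65477 = (529852870/11133)*(1/65477) = 529852870/728955441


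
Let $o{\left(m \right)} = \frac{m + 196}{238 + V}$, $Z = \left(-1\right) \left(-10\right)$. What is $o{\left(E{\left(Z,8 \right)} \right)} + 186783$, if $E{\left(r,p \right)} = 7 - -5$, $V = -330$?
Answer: $\frac{4295957}{23} \approx 1.8678 \cdot 10^{5}$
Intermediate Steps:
$Z = 10$
$E{\left(r,p \right)} = 12$ ($E{\left(r,p \right)} = 7 + 5 = 12$)
$o{\left(m \right)} = - \frac{49}{23} - \frac{m}{92}$ ($o{\left(m \right)} = \frac{m + 196}{238 - 330} = \frac{196 + m}{-92} = \left(196 + m\right) \left(- \frac{1}{92}\right) = - \frac{49}{23} - \frac{m}{92}$)
$o{\left(E{\left(Z,8 \right)} \right)} + 186783 = \left(- \frac{49}{23} - \frac{3}{23}\right) + 186783 = - \frac{52}{23} + 186783 = \frac{4295957}{23}$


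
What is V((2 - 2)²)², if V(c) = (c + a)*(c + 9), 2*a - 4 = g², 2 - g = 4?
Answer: 1296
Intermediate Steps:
g = -2 (g = 2 - 1*4 = 2 - 4 = -2)
a = 4 (a = 2 + (½)*(-2)² = 2 + (½)*4 = 2 + 2 = 4)
V(c) = (4 + c)*(9 + c) (V(c) = (c + 4)*(c + 9) = (4 + c)*(9 + c))
V((2 - 2)²)² = (36 + ((2 - 2)²)² + 13*(2 - 2)²)² = (36 + (0²)² + 13*0²)² = (36 + 0² + 13*0)² = (36 + 0 + 0)² = 36² = 1296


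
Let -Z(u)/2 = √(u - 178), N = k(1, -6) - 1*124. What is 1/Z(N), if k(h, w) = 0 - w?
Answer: I*√74/296 ≈ 0.029062*I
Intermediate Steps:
k(h, w) = -w
N = -118 (N = -1*(-6) - 1*124 = 6 - 124 = -118)
Z(u) = -2*√(-178 + u) (Z(u) = -2*√(u - 178) = -2*√(-178 + u))
1/Z(N) = 1/(-2*√(-178 - 118)) = 1/(-4*I*√74) = I*√74/296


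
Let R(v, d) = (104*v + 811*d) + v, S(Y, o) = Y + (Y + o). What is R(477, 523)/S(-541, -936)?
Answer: -237119/1009 ≈ -235.00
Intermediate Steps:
S(Y, o) = o + 2*Y
R(v, d) = 105*v + 811*d
R(477, 523)/S(-541, -936) = (105*477 + 811*523)/(-936 + 2*(-541)) = (50085 + 424153)/(-936 - 1082) = 474238/(-2018) = 474238*(-1/2018) = -237119/1009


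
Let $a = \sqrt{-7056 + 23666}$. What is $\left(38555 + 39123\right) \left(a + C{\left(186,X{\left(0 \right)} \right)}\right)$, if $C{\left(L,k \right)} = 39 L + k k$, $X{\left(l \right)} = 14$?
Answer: $578701100 + 77678 \sqrt{16610} \approx 5.8871 \cdot 10^{8}$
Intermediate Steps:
$a = \sqrt{16610} \approx 128.88$
$C{\left(L,k \right)} = k^{2} + 39 L$ ($C{\left(L,k \right)} = 39 L + k^{2} = k^{2} + 39 L$)
$\left(38555 + 39123\right) \left(a + C{\left(186,X{\left(0 \right)} \right)}\right) = \left(38555 + 39123\right) \left(\sqrt{16610} + \left(14^{2} + 39 \cdot 186\right)\right) = 77678 \left(\sqrt{16610} + \left(196 + 7254\right)\right) = 77678 \left(\sqrt{16610} + 7450\right) = 77678 \left(7450 + \sqrt{16610}\right) = 578701100 + 77678 \sqrt{16610}$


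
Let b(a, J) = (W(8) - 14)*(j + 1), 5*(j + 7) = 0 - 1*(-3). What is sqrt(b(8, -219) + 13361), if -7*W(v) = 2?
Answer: sqrt(658469)/7 ≈ 115.92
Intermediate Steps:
j = -32/5 (j = -7 + (0 - 1*(-3))/5 = -7 + (0 + 3)/5 = -7 + (1/5)*3 = -7 + 3/5 = -32/5 ≈ -6.4000)
W(v) = -2/7 (W(v) = -1/7*2 = -2/7)
b(a, J) = 540/7 (b(a, J) = (-2/7 - 14)*(-32/5 + 1) = -100/7*(-27/5) = 540/7)
sqrt(b(8, -219) + 13361) = sqrt(540/7 + 13361) = sqrt(94067/7) = sqrt(658469)/7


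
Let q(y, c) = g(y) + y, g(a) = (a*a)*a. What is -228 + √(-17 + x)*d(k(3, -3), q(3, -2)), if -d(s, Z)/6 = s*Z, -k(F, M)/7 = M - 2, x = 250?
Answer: -228 - 6300*√233 ≈ -96393.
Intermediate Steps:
k(F, M) = 14 - 7*M (k(F, M) = -7*(M - 2) = -7*(-2 + M) = 14 - 7*M)
g(a) = a³ (g(a) = a²*a = a³)
q(y, c) = y + y³ (q(y, c) = y³ + y = y + y³)
d(s, Z) = -6*Z*s (d(s, Z) = -6*s*Z = -6*Z*s)
-228 + √(-17 + x)*d(k(3, -3), q(3, -2)) = -228 + √(-17 + 250)*(-6*(3 + 3³)*(14 - 7*(-3))) = -228 + √233*(-6*(3 + 27)*(14 + 21)) = -228 + √233*(-6*30*35) = -228 + √233*(-6300) = -228 - 6300*√233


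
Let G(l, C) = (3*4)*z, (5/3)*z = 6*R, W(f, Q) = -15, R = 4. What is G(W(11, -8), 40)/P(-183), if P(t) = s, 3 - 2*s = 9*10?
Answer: -576/145 ≈ -3.9724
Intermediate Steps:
s = -87/2 (s = 3/2 - 9*10/2 = 3/2 - 1/2*90 = 3/2 - 45 = -87/2 ≈ -43.500)
P(t) = -87/2
z = 72/5 (z = 3*(6*4)/5 = (3/5)*24 = 72/5 ≈ 14.400)
G(l, C) = 864/5 (G(l, C) = (3*4)*(72/5) = 12*(72/5) = 864/5)
G(W(11, -8), 40)/P(-183) = 864/(5*(-87/2)) = (864/5)*(-2/87) = -576/145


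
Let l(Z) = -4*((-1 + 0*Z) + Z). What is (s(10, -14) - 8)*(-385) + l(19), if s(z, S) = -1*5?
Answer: 4933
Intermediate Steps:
s(z, S) = -5
l(Z) = 4 - 4*Z (l(Z) = -4*((-1 + 0) + Z) = -4*(-1 + Z) = 4 - 4*Z)
(s(10, -14) - 8)*(-385) + l(19) = (-5 - 8)*(-385) + (4 - 4*19) = -13*(-385) + (4 - 76) = 5005 - 72 = 4933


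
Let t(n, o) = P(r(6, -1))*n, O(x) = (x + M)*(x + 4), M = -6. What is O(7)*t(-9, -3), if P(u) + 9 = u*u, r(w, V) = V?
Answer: 792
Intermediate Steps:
P(u) = -9 + u**2 (P(u) = -9 + u*u = -9 + u**2)
O(x) = (-6 + x)*(4 + x) (O(x) = (x - 6)*(x + 4) = (-6 + x)*(4 + x))
t(n, o) = -8*n (t(n, o) = (-9 + (-1)**2)*n = (-9 + 1)*n = -8*n)
O(7)*t(-9, -3) = (-24 + 7**2 - 2*7)*(-8*(-9)) = (-24 + 49 - 14)*72 = 11*72 = 792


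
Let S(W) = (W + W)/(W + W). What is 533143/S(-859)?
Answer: 533143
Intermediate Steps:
S(W) = 1 (S(W) = (2*W)/((2*W)) = (2*W)*(1/(2*W)) = 1)
533143/S(-859) = 533143/1 = 533143*1 = 533143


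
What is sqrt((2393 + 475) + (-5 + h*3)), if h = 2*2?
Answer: 5*sqrt(115) ≈ 53.619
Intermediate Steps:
h = 4
sqrt((2393 + 475) + (-5 + h*3)) = sqrt((2393 + 475) + (-5 + 4*3)) = sqrt(2868 + (-5 + 12)) = sqrt(2868 + 7) = sqrt(2875) = 5*sqrt(115)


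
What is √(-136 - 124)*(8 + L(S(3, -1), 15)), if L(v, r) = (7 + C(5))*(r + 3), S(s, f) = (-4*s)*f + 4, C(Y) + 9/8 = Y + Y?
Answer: 1175*I*√65/2 ≈ 4736.6*I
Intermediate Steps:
C(Y) = -9/8 + 2*Y (C(Y) = -9/8 + (Y + Y) = -9/8 + 2*Y)
S(s, f) = 4 - 4*f*s (S(s, f) = -4*f*s + 4 = 4 - 4*f*s)
L(v, r) = 381/8 + 127*r/8 (L(v, r) = (7 + (-9/8 + 2*5))*(r + 3) = (7 + (-9/8 + 10))*(3 + r) = (7 + 71/8)*(3 + r) = 127*(3 + r)/8 = 381/8 + 127*r/8)
√(-136 - 124)*(8 + L(S(3, -1), 15)) = √(-136 - 124)*(8 + (381/8 + (127/8)*15)) = √(-260)*(8 + (381/8 + 1905/8)) = (2*I*√65)*(8 + 1143/4) = (2*I*√65)*(1175/4) = 1175*I*√65/2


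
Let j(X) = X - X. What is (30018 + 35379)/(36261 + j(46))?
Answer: 21799/12087 ≈ 1.8035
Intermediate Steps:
j(X) = 0
(30018 + 35379)/(36261 + j(46)) = (30018 + 35379)/(36261 + 0) = 65397/36261 = 65397*(1/36261) = 21799/12087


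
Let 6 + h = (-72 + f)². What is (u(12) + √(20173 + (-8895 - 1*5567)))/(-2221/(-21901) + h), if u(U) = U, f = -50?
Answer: 262812/325845299 + 21901*√5711/325845299 ≈ 0.0058859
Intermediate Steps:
h = 14878 (h = -6 + (-72 - 50)² = -6 + (-122)² = -6 + 14884 = 14878)
(u(12) + √(20173 + (-8895 - 1*5567)))/(-2221/(-21901) + h) = (12 + √(20173 + (-8895 - 1*5567)))/(-2221/(-21901) + 14878) = (12 + √(20173 + (-8895 - 5567)))/(-2221*(-1/21901) + 14878) = (12 + √(20173 - 14462))/(2221/21901 + 14878) = (12 + √5711)/(325845299/21901) = (12 + √5711)*(21901/325845299) = 262812/325845299 + 21901*√5711/325845299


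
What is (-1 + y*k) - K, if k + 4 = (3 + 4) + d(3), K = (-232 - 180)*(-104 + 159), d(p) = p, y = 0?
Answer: 22659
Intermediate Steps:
K = -22660 (K = -412*55 = -22660)
k = 6 (k = -4 + ((3 + 4) + 3) = -4 + (7 + 3) = -4 + 10 = 6)
(-1 + y*k) - K = (-1 + 0*6) - 1*(-22660) = (-1 + 0) + 22660 = -1 + 22660 = 22659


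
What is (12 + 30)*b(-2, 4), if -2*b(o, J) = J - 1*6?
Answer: 42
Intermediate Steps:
b(o, J) = 3 - J/2 (b(o, J) = -(J - 1*6)/2 = -(J - 6)/2 = -(-6 + J)/2 = 3 - J/2)
(12 + 30)*b(-2, 4) = (12 + 30)*(3 - 1/2*4) = 42*(3 - 2) = 42*1 = 42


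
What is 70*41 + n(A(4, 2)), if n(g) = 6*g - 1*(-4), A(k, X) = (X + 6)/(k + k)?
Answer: 2880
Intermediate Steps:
A(k, X) = (6 + X)/(2*k) (A(k, X) = (6 + X)/((2*k)) = (6 + X)*(1/(2*k)) = (6 + X)/(2*k))
n(g) = 4 + 6*g (n(g) = 6*g + 4 = 4 + 6*g)
70*41 + n(A(4, 2)) = 70*41 + (4 + 6*((½)*(6 + 2)/4)) = 2870 + (4 + 6*((½)*(¼)*8)) = 2870 + (4 + 6*1) = 2870 + (4 + 6) = 2870 + 10 = 2880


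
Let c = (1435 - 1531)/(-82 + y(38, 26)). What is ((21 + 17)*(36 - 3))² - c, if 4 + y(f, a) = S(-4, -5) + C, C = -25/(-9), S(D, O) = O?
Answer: 624288420/397 ≈ 1.5725e+6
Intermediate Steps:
C = 25/9 (C = -25*(-⅑) = 25/9 ≈ 2.7778)
y(f, a) = -56/9 (y(f, a) = -4 + (-5 + 25/9) = -4 - 20/9 = -56/9)
c = 432/397 (c = (1435 - 1531)/(-82 - 56/9) = -96/(-794/9) = -96*(-9/794) = 432/397 ≈ 1.0882)
((21 + 17)*(36 - 3))² - c = ((21 + 17)*(36 - 3))² - 1*432/397 = (38*33)² - 432/397 = 1254² - 432/397 = 1572516 - 432/397 = 624288420/397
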